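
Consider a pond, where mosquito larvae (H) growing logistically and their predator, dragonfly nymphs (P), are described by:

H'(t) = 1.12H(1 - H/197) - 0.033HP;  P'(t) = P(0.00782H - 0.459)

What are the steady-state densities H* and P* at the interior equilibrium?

From dP/dt = 0 with P > 0: 0.00782H* = 0.459, so H* = 58.7.
Substitute into dH/dt = 0: 1.12(1 - 58.7/197) = 0.033P*.
The bracket is 0.702, giving P* = 0.786/0.033 = 23.8.

H* ≈ 58.7, P* ≈ 23.8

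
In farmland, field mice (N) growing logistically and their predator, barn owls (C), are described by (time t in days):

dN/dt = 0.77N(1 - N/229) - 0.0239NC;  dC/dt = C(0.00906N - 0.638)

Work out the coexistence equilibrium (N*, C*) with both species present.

N* ≈ 70.4, C* ≈ 22.3

From dC/dt = 0 with C > 0: 0.00906N* = 0.638, so N* = 70.4.
Substitute into dN/dt = 0: 0.77(1 - 70.4/229) = 0.0239C*.
The bracket is 0.692, giving C* = 0.533/0.0239 = 22.3.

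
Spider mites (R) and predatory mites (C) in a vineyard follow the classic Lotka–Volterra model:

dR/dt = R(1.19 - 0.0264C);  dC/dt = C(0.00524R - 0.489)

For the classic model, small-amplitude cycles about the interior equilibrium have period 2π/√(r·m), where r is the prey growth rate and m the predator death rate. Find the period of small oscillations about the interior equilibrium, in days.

Here r = 1.19 and m = 0.489, so r·m = 0.582.
ω = √0.582 = 0.763 per day, hence T = 2π/ω ≈ 8.24 days.

T ≈ 8.24 days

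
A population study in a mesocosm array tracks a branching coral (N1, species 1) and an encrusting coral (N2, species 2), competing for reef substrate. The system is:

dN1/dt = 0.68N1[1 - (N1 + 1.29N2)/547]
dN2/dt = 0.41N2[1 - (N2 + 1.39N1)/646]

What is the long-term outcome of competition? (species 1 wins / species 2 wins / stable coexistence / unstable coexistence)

unstable coexistence (outcome depends on initial conditions)

Compare the nullcline intercepts: K1/α12 = 547/1.29 = 424 < K2 = 646; K2/α21 = 646/1.39 = 465 < K1 = 547.
Since both are reversed, neither can invade when rare; the interior point is a saddle.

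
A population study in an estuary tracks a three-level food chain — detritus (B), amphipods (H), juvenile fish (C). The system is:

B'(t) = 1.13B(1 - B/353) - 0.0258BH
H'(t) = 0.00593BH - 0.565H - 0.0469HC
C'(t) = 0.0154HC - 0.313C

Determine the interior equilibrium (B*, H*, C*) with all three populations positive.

B* ≈ 189, H* ≈ 20.3, C* ≈ 11.9

From dC/dt = 0: 0.0154H* = 0.313, so H* = 20.3.
From dB/dt = 0: 1.13(1 - B*/353) = 0.0258·20.3, giving B* = 353·(1 - 0.464) = 189.
From dH/dt = 0: 0.00593·189 - 0.565 = 0.0469C*, so C* = 0.557/0.0469 = 11.9.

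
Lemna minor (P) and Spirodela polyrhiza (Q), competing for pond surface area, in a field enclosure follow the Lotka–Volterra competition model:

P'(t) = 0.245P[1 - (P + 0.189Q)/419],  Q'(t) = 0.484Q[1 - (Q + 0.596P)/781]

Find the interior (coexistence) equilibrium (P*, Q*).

P* ≈ 306, Q* ≈ 599

Setting both brackets to zero gives the nullclines P + 0.189Q = 419 and 0.596P + Q = 781.
Substituting Q = 781 - 0.596P into the first: P(1 - 0.189·0.596) = 419 - 0.189·781.
So P* = 271/0.887 = 306, and then Q* = 781 - 0.596·306 = 599.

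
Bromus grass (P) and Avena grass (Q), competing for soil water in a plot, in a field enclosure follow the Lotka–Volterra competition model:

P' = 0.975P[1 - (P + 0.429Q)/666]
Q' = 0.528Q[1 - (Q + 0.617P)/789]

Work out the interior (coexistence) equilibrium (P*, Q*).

P* ≈ 445, Q* ≈ 514

Setting both brackets to zero gives the nullclines P + 0.429Q = 666 and 0.617P + Q = 789.
Substituting Q = 789 - 0.617P into the first: P(1 - 0.429·0.617) = 666 - 0.429·789.
So P* = 328/0.735 = 445, and then Q* = 789 - 0.617·445 = 514.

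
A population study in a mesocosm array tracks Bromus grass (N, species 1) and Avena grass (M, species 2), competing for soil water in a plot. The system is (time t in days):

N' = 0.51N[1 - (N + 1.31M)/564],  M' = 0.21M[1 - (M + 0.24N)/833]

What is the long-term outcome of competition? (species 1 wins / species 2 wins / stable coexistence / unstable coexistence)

species 2 excludes species 1

Compare the nullcline intercepts: K1/α12 = 564/1.31 = 431 < K2 = 833; K2/α21 = 833/0.24 = 3470 > K1 = 564.
Since the inequalities point opposite ways, species 2 can invade but species 1 cannot.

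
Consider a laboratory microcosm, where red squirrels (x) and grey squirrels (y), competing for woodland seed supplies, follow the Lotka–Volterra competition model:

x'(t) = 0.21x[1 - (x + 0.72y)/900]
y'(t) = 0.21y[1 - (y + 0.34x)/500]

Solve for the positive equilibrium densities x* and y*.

x* ≈ 715, y* ≈ 257

Setting both brackets to zero gives the nullclines x + 0.72y = 900 and 0.34x + y = 500.
Substituting y = 500 - 0.34x into the first: x(1 - 0.72·0.34) = 900 - 0.72·500.
So x* = 540/0.755 = 715, and then y* = 500 - 0.34·715 = 257.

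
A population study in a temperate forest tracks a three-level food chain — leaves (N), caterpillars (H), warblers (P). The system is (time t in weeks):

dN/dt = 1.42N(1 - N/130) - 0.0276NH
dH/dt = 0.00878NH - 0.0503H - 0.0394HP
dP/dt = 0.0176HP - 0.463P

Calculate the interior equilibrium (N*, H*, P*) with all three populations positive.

From dP/dt = 0: 0.0176H* = 0.463, so H* = 26.3.
From dN/dt = 0: 1.42(1 - N*/130) = 0.0276·26.3, giving N* = 130·(1 - 0.511) = 63.5.
From dH/dt = 0: 0.00878·63.5 - 0.0503 = 0.0394P*, so P* = 0.507/0.0394 = 12.9.

N* ≈ 63.5, H* ≈ 26.3, P* ≈ 12.9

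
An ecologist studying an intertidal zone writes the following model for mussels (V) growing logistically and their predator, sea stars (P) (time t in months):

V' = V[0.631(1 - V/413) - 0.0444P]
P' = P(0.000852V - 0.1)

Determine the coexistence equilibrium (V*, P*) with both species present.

From dP/dt = 0 with P > 0: 0.000852V* = 0.1, so V* = 117.
Substitute into dV/dt = 0: 0.631(1 - 117/413) = 0.0444P*.
The bracket is 0.716, giving P* = 0.452/0.0444 = 10.2.

V* ≈ 117, P* ≈ 10.2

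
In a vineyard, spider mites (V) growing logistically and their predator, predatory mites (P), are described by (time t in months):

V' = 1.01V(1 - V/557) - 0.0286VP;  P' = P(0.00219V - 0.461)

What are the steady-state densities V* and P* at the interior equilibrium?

V* ≈ 211, P* ≈ 22

From dP/dt = 0 with P > 0: 0.00219V* = 0.461, so V* = 211.
Substitute into dV/dt = 0: 1.01(1 - 211/557) = 0.0286P*.
The bracket is 0.622, giving P* = 0.628/0.0286 = 22.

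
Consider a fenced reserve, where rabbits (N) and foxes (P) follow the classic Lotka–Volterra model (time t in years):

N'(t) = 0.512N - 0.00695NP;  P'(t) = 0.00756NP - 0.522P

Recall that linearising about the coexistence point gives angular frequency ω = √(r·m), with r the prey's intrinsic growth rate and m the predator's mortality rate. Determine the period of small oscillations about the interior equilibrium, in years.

Here r = 0.512 and m = 0.522, so r·m = 0.267.
ω = √0.267 = 0.517 per year, hence T = 2π/ω ≈ 12.2 years.

T ≈ 12.2 years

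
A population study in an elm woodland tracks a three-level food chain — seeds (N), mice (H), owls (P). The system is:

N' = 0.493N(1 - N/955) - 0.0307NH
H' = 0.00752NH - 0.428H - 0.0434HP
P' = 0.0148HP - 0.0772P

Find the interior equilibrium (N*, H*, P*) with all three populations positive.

From dP/dt = 0: 0.0148H* = 0.0772, so H* = 5.22.
From dN/dt = 0: 0.493(1 - N*/955) = 0.0307·5.22, giving N* = 955·(1 - 0.325) = 645.
From dH/dt = 0: 0.00752·645 - 0.428 = 0.0434P*, so P* = 4.42/0.0434 = 102.

N* ≈ 645, H* ≈ 5.22, P* ≈ 102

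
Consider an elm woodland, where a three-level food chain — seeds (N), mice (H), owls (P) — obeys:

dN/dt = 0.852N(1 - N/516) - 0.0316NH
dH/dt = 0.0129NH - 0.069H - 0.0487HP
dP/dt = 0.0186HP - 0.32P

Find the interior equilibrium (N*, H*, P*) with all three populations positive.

From dP/dt = 0: 0.0186H* = 0.32, so H* = 17.2.
From dN/dt = 0: 0.852(1 - N*/516) = 0.0316·17.2, giving N* = 516·(1 - 0.638) = 187.
From dH/dt = 0: 0.0129·187 - 0.069 = 0.0487P*, so P* = 2.34/0.0487 = 48.

N* ≈ 187, H* ≈ 17.2, P* ≈ 48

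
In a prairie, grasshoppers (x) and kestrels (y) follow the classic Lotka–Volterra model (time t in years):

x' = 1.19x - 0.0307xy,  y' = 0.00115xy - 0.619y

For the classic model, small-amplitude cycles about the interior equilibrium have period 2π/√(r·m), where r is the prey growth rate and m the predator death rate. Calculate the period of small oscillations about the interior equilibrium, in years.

Here r = 1.19 and m = 0.619, so r·m = 0.737.
ω = √0.737 = 0.858 per year, hence T = 2π/ω ≈ 7.32 years.

T ≈ 7.32 years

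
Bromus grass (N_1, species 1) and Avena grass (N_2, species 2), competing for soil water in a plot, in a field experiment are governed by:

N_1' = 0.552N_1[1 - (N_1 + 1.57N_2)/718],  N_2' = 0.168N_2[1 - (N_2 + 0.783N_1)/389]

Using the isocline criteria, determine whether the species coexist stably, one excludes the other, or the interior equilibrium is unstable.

Compare the nullcline intercepts: K1/α12 = 718/1.57 = 457 > K2 = 389; K2/α21 = 389/0.783 = 497 < K1 = 718.
Since the inequalities point opposite ways, species 1 can invade but species 2 cannot.

species 1 excludes species 2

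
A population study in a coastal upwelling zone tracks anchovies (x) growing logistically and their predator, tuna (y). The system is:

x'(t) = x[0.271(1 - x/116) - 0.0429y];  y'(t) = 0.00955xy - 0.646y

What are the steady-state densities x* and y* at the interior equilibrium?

From dy/dt = 0 with y > 0: 0.00955x* = 0.646, so x* = 67.6.
Substitute into dx/dt = 0: 0.271(1 - 67.6/116) = 0.0429y*.
The bracket is 0.417, giving y* = 0.113/0.0429 = 2.63.

x* ≈ 67.6, y* ≈ 2.63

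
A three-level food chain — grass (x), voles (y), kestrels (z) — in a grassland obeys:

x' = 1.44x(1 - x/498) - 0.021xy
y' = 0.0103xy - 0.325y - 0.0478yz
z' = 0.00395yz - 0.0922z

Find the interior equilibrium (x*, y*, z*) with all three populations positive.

x* ≈ 328, y* ≈ 23.3, z* ≈ 64

From dz/dt = 0: 0.00395y* = 0.0922, so y* = 23.3.
From dx/dt = 0: 1.44(1 - x*/498) = 0.021·23.3, giving x* = 498·(1 - 0.34) = 328.
From dy/dt = 0: 0.0103·328 - 0.325 = 0.0478z*, so z* = 3.06/0.0478 = 64.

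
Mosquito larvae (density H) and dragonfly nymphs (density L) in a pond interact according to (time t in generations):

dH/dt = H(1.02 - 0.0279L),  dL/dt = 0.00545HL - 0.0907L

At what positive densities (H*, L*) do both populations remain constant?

Set dL/dt = 0 with L > 0: 0.00545H - 0.0907 = 0, so H* = 0.0907/0.00545 = 16.6.
Set dH/dt = 0 with H > 0: 1.02 - 0.0279L = 0, so L* = 1.02/0.0279 = 36.6.

H* ≈ 16.6, L* ≈ 36.6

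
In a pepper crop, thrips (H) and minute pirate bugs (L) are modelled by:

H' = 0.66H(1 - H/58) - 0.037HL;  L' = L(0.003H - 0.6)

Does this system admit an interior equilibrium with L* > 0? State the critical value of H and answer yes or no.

The predator equation gives dL/dt > 0 only when H > 0.6/0.003 = 200.
Without the predator, H → K = 58. Since 58 < 200, the predator cannot invade.

Threshold H = 200; K < 200, so no, the predator goes extinct.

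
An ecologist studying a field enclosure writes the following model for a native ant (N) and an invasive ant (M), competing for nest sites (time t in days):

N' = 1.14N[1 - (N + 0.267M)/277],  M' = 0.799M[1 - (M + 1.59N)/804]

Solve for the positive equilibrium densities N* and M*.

Setting both brackets to zero gives the nullclines N + 0.267M = 277 and 1.59N + M = 804.
Substituting M = 804 - 1.59N into the first: N(1 - 0.267·1.59) = 277 - 0.267·804.
So N* = 62.3/0.575 = 108, and then M* = 804 - 1.59·108 = 632.

N* ≈ 108, M* ≈ 632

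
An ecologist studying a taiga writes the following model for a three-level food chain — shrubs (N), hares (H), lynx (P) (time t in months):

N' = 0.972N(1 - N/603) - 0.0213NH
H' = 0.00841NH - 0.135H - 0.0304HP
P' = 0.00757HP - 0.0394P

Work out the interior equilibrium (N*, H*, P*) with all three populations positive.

From dP/dt = 0: 0.00757H* = 0.0394, so H* = 5.2.
From dN/dt = 0: 0.972(1 - N*/603) = 0.0213·5.2, giving N* = 603·(1 - 0.114) = 534.
From dH/dt = 0: 0.00841·534 - 0.135 = 0.0304P*, so P* = 4.36/0.0304 = 143.

N* ≈ 534, H* ≈ 5.2, P* ≈ 143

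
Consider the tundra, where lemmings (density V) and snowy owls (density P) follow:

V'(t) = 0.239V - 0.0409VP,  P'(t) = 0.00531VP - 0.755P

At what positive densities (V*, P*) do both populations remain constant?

Set dP/dt = 0 with P > 0: 0.00531V - 0.755 = 0, so V* = 0.755/0.00531 = 142.
Set dV/dt = 0 with V > 0: 0.239 - 0.0409P = 0, so P* = 0.239/0.0409 = 5.84.

V* ≈ 142, P* ≈ 5.84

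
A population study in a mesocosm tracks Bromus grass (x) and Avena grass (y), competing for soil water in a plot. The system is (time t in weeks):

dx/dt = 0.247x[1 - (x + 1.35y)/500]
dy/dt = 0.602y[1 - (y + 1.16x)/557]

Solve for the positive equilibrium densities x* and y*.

Setting both brackets to zero gives the nullclines x + 1.35y = 500 and 1.16x + y = 557.
Substituting y = 557 - 1.16x into the first: x(1 - 1.35·1.16) = 500 - 1.35·557.
So x* = -252/-0.566 = 445, and then y* = 557 - 1.16·445 = 40.6.

x* ≈ 445, y* ≈ 40.6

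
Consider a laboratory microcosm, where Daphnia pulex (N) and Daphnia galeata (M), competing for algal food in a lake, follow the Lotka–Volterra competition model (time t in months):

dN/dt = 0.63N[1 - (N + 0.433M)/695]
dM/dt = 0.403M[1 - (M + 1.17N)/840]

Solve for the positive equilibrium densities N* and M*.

N* ≈ 671, M* ≈ 54.4

Setting both brackets to zero gives the nullclines N + 0.433M = 695 and 1.17N + M = 840.
Substituting M = 840 - 1.17N into the first: N(1 - 0.433·1.17) = 695 - 0.433·840.
So N* = 331/0.493 = 671, and then M* = 840 - 1.17·671 = 54.4.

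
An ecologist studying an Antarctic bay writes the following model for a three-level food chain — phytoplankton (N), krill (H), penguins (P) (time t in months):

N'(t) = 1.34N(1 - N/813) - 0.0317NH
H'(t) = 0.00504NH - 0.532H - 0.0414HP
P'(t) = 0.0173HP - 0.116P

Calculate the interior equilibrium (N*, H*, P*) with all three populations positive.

From dP/dt = 0: 0.0173H* = 0.116, so H* = 6.71.
From dN/dt = 0: 1.34(1 - N*/813) = 0.0317·6.71, giving N* = 813·(1 - 0.159) = 684.
From dH/dt = 0: 0.00504·684 - 0.532 = 0.0414P*, so P* = 2.92/0.0414 = 70.4.

N* ≈ 684, H* ≈ 6.71, P* ≈ 70.4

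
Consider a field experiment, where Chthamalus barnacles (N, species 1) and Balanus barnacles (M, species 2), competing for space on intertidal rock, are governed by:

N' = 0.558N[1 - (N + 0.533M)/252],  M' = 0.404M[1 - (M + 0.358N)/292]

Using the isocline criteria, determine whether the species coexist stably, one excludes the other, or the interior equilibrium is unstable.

stable coexistence

Compare the nullcline intercepts: K1/α12 = 252/0.533 = 473 > K2 = 292; K2/α21 = 292/0.358 = 816 > K1 = 252.
Since both inequalities hold, each species can invade when rare, so the interior equilibrium is stable.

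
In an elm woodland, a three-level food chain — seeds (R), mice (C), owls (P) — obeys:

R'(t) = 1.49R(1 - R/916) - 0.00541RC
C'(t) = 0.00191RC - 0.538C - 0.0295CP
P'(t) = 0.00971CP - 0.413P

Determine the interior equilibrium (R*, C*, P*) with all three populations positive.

R* ≈ 775, C* ≈ 42.5, P* ≈ 31.9

From dP/dt = 0: 0.00971C* = 0.413, so C* = 42.5.
From dR/dt = 0: 1.49(1 - R*/916) = 0.00541·42.5, giving R* = 916·(1 - 0.154) = 775.
From dC/dt = 0: 0.00191·775 - 0.538 = 0.0295P*, so P* = 0.941/0.0295 = 31.9.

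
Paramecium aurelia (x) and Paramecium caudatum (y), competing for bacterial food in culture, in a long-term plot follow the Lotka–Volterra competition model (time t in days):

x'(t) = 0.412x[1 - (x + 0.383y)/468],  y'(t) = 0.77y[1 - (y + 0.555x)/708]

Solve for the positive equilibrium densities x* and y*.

x* ≈ 250, y* ≈ 569

Setting both brackets to zero gives the nullclines x + 0.383y = 468 and 0.555x + y = 708.
Substituting y = 708 - 0.555x into the first: x(1 - 0.383·0.555) = 468 - 0.383·708.
So x* = 197/0.787 = 250, and then y* = 708 - 0.555·250 = 569.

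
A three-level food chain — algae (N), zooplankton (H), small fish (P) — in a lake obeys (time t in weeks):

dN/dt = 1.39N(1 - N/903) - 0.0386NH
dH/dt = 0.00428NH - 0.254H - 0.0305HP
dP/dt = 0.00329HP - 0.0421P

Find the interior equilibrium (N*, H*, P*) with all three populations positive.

N* ≈ 582, H* ≈ 12.8, P* ≈ 73.4

From dP/dt = 0: 0.00329H* = 0.0421, so H* = 12.8.
From dN/dt = 0: 1.39(1 - N*/903) = 0.0386·12.8, giving N* = 903·(1 - 0.355) = 582.
From dH/dt = 0: 0.00428·582 - 0.254 = 0.0305P*, so P* = 2.24/0.0305 = 73.4.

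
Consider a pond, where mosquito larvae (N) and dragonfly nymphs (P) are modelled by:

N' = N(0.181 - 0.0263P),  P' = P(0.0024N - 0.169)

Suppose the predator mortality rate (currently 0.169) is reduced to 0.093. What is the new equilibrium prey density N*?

At the interior fixed point, setting dP/dt = 0 with P > 0 fixes N* = (predator death rate)/(NP coefficient) — independent of the other coefficients.
With the change, N* = 0.093/0.0024 = 38.8; it falls from 70.4.

N* ≈ 38.8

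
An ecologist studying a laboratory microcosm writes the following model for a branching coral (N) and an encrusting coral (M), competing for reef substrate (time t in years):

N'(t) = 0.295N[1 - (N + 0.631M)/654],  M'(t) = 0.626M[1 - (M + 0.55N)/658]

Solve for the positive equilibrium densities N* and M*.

N* ≈ 366, M* ≈ 457

Setting both brackets to zero gives the nullclines N + 0.631M = 654 and 0.55N + M = 658.
Substituting M = 658 - 0.55N into the first: N(1 - 0.631·0.55) = 654 - 0.631·658.
So N* = 239/0.653 = 366, and then M* = 658 - 0.55·366 = 457.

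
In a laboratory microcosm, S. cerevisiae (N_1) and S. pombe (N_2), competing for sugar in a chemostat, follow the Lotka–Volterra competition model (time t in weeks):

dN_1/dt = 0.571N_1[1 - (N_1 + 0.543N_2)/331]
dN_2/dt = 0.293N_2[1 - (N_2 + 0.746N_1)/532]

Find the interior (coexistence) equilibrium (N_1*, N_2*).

Setting both brackets to zero gives the nullclines N_1 + 0.543N_2 = 331 and 0.746N_1 + N_2 = 532.
Substituting N_2 = 532 - 0.746N_1 into the first: N_1(1 - 0.543·0.746) = 331 - 0.543·532.
So N_1* = 42.1/0.595 = 70.8, and then N_2* = 532 - 0.746·70.8 = 479.

N_1* ≈ 70.8, N_2* ≈ 479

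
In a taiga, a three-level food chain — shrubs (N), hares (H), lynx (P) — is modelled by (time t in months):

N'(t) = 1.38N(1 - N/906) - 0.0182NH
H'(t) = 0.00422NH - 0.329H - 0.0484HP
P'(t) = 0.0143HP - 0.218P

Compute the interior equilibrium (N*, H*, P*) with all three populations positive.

From dP/dt = 0: 0.0143H* = 0.218, so H* = 15.2.
From dN/dt = 0: 1.38(1 - N*/906) = 0.0182·15.2, giving N* = 906·(1 - 0.201) = 724.
From dH/dt = 0: 0.00422·724 - 0.329 = 0.0484P*, so P* = 2.73/0.0484 = 56.3.

N* ≈ 724, H* ≈ 15.2, P* ≈ 56.3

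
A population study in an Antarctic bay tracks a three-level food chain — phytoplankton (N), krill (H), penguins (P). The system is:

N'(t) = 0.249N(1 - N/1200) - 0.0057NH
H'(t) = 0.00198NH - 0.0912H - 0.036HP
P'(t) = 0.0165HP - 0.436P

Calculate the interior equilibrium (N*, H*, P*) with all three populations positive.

N* ≈ 474, H* ≈ 26.4, P* ≈ 23.5

From dP/dt = 0: 0.0165H* = 0.436, so H* = 26.4.
From dN/dt = 0: 0.249(1 - N*/1200) = 0.0057·26.4, giving N* = 1200·(1 - 0.605) = 474.
From dH/dt = 0: 0.00198·474 - 0.0912 = 0.036P*, so P* = 0.848/0.036 = 23.5.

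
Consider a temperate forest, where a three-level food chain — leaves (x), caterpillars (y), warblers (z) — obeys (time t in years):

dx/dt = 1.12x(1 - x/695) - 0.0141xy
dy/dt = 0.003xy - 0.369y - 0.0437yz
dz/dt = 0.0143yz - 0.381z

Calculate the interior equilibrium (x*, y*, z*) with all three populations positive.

From dz/dt = 0: 0.0143y* = 0.381, so y* = 26.6.
From dx/dt = 0: 1.12(1 - x*/695) = 0.0141·26.6, giving x* = 695·(1 - 0.335) = 462.
From dy/dt = 0: 0.003·462 - 0.369 = 0.0437z*, so z* = 1.02/0.0437 = 23.3.

x* ≈ 462, y* ≈ 26.6, z* ≈ 23.3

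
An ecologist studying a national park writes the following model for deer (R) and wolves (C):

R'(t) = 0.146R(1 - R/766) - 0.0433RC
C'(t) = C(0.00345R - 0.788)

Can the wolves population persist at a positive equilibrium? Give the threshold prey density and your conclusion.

Threshold R = 228; K > 228, so yes, the predator persists.

The predator equation gives dC/dt > 0 only when R > 0.788/0.00345 = 228.
Without the predator, R → K = 766. Since 766 > 228, the predator can invade and persist.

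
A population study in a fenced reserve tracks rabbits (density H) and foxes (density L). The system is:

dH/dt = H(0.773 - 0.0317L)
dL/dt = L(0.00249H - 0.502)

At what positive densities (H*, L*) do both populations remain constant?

Set dL/dt = 0 with L > 0: 0.00249H - 0.502 = 0, so H* = 0.502/0.00249 = 202.
Set dH/dt = 0 with H > 0: 0.773 - 0.0317L = 0, so L* = 0.773/0.0317 = 24.4.

H* ≈ 202, L* ≈ 24.4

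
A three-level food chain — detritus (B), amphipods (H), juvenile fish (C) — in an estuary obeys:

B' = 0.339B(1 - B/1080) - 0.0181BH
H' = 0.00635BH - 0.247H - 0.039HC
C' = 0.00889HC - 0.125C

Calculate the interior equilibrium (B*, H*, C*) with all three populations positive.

B* ≈ 269, H* ≈ 14.1, C* ≈ 37.5

From dC/dt = 0: 0.00889H* = 0.125, so H* = 14.1.
From dB/dt = 0: 0.339(1 - B*/1080) = 0.0181·14.1, giving B* = 1080·(1 - 0.751) = 269.
From dH/dt = 0: 0.00635·269 - 0.247 = 0.039C*, so C* = 1.46/0.039 = 37.5.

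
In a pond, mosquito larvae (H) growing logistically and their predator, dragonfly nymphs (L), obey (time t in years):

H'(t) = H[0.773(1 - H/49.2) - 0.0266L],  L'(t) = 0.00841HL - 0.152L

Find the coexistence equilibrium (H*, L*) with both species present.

H* ≈ 18.1, L* ≈ 18.4

From dL/dt = 0 with L > 0: 0.00841H* = 0.152, so H* = 18.1.
Substitute into dH/dt = 0: 0.773(1 - 18.1/49.2) = 0.0266L*.
The bracket is 0.633, giving L* = 0.489/0.0266 = 18.4.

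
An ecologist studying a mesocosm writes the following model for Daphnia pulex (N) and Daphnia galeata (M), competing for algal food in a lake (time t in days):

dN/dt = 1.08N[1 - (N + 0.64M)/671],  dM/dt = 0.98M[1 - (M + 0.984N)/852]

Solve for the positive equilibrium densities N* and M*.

N* ≈ 340, M* ≈ 518

Setting both brackets to zero gives the nullclines N + 0.64M = 671 and 0.984N + M = 852.
Substituting M = 852 - 0.984N into the first: N(1 - 0.64·0.984) = 671 - 0.64·852.
So N* = 126/0.37 = 340, and then M* = 852 - 0.984·340 = 518.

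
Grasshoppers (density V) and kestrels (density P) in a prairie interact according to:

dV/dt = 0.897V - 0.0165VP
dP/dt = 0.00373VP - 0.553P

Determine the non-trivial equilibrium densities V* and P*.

Set dP/dt = 0 with P > 0: 0.00373V - 0.553 = 0, so V* = 0.553/0.00373 = 148.
Set dV/dt = 0 with V > 0: 0.897 - 0.0165P = 0, so P* = 0.897/0.0165 = 54.4.

V* ≈ 148, P* ≈ 54.4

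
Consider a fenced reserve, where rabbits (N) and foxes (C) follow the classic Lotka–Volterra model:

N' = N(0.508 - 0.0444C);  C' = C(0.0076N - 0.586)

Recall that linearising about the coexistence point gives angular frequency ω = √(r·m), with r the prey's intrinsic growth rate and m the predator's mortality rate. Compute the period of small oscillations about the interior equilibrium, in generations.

Here r = 0.508 and m = 0.586, so r·m = 0.298.
ω = √0.298 = 0.546 per generation, hence T = 2π/ω ≈ 11.5 generations.

T ≈ 11.5 generations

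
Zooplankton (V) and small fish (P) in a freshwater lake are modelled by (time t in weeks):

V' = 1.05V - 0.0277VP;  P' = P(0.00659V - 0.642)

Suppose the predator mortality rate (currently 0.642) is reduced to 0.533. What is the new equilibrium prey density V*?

At the interior fixed point, setting dP/dt = 0 with P > 0 fixes V* = (predator death rate)/(VP coefficient) — independent of the other coefficients.
With the change, V* = 0.533/0.00659 = 80.9; it falls from 97.4.

V* ≈ 80.9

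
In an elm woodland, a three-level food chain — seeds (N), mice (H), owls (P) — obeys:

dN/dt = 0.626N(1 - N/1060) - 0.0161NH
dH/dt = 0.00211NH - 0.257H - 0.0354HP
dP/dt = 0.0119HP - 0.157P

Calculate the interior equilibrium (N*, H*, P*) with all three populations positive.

From dP/dt = 0: 0.0119H* = 0.157, so H* = 13.2.
From dN/dt = 0: 0.626(1 - N*/1060) = 0.0161·13.2, giving N* = 1060·(1 - 0.339) = 700.
From dH/dt = 0: 0.00211·700 - 0.257 = 0.0354P*, so P* = 1.22/0.0354 = 34.5.

N* ≈ 700, H* ≈ 13.2, P* ≈ 34.5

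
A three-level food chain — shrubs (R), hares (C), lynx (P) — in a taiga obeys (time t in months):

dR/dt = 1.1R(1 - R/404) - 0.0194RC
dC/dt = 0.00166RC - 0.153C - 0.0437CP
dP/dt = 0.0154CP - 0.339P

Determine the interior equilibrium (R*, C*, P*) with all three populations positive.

R* ≈ 247, C* ≈ 22, P* ≈ 5.89

From dP/dt = 0: 0.0154C* = 0.339, so C* = 22.
From dR/dt = 0: 1.1(1 - R*/404) = 0.0194·22, giving R* = 404·(1 - 0.388) = 247.
From dC/dt = 0: 0.00166·247 - 0.153 = 0.0437P*, so P* = 0.257/0.0437 = 5.89.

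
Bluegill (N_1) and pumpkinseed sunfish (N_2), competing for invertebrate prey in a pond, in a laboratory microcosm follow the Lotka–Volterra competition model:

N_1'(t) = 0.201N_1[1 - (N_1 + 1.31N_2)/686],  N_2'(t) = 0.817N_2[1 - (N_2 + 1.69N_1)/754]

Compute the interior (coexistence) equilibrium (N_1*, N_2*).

N_1* ≈ 249, N_2* ≈ 334

Setting both brackets to zero gives the nullclines N_1 + 1.31N_2 = 686 and 1.69N_1 + N_2 = 754.
Substituting N_2 = 754 - 1.69N_1 into the first: N_1(1 - 1.31·1.69) = 686 - 1.31·754.
So N_1* = -302/-1.21 = 249, and then N_2* = 754 - 1.69·249 = 334.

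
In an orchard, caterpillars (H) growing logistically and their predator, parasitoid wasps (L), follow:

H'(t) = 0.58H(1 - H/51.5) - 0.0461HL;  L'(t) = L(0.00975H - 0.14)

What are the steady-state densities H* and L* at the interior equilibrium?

From dL/dt = 0 with L > 0: 0.00975H* = 0.14, so H* = 14.4.
Substitute into dH/dt = 0: 0.58(1 - 14.4/51.5) = 0.0461L*.
The bracket is 0.721, giving L* = 0.418/0.0461 = 9.07.

H* ≈ 14.4, L* ≈ 9.07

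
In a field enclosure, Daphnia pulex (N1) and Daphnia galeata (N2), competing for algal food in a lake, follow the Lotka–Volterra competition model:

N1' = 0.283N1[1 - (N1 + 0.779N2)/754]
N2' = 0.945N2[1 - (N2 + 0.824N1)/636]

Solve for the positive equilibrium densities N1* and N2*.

N1* ≈ 722, N2* ≈ 41.1

Setting both brackets to zero gives the nullclines N1 + 0.779N2 = 754 and 0.824N1 + N2 = 636.
Substituting N2 = 636 - 0.824N1 into the first: N1(1 - 0.779·0.824) = 754 - 0.779·636.
So N1* = 259/0.358 = 722, and then N2* = 636 - 0.824·722 = 41.1.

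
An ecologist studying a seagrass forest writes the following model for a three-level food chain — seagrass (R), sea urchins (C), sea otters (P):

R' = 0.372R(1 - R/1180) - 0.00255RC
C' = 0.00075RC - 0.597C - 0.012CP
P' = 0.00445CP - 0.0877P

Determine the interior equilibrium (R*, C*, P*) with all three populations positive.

From dP/dt = 0: 0.00445C* = 0.0877, so C* = 19.7.
From dR/dt = 0: 0.372(1 - R*/1180) = 0.00255·19.7, giving R* = 1180·(1 - 0.135) = 1020.
From dC/dt = 0: 0.00075·1020 - 0.597 = 0.012P*, so P* = 0.168/0.012 = 14.

R* ≈ 1020, C* ≈ 19.7, P* ≈ 14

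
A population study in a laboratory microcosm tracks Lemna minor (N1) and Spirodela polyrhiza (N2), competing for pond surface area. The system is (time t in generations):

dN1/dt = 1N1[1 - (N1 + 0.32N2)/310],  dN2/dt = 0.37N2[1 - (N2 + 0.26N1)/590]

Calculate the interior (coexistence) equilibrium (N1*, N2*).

Setting both brackets to zero gives the nullclines N1 + 0.32N2 = 310 and 0.26N1 + N2 = 590.
Substituting N2 = 590 - 0.26N1 into the first: N1(1 - 0.32·0.26) = 310 - 0.32·590.
So N1* = 121/0.917 = 132, and then N2* = 590 - 0.26·132 = 556.

N1* ≈ 132, N2* ≈ 556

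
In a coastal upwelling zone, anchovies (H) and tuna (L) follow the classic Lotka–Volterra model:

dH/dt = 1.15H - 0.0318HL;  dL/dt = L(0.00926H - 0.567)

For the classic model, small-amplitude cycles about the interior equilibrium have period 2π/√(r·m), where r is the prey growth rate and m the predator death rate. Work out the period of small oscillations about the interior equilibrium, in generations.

Here r = 1.15 and m = 0.567, so r·m = 0.652.
ω = √0.652 = 0.807 per generation, hence T = 2π/ω ≈ 7.78 generations.

T ≈ 7.78 generations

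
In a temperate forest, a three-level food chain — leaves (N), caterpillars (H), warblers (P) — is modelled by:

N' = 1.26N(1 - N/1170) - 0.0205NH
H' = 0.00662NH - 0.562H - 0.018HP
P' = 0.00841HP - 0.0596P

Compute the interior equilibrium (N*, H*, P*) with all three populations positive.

From dP/dt = 0: 0.00841H* = 0.0596, so H* = 7.09.
From dN/dt = 0: 1.26(1 - N*/1170) = 0.0205·7.09, giving N* = 1170·(1 - 0.115) = 1040.
From dH/dt = 0: 0.00662·1040 - 0.562 = 0.018P*, so P* = 6.29/0.018 = 349.

N* ≈ 1040, H* ≈ 7.09, P* ≈ 349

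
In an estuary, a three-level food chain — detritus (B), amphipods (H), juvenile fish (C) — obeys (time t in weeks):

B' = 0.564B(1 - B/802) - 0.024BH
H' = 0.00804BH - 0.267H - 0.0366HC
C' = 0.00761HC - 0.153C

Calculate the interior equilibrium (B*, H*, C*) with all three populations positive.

From dC/dt = 0: 0.00761H* = 0.153, so H* = 20.1.
From dB/dt = 0: 0.564(1 - B*/802) = 0.024·20.1, giving B* = 802·(1 - 0.856) = 116.
From dH/dt = 0: 0.00804·116 - 0.267 = 0.0366C*, so C* = 0.665/0.0366 = 18.2.

B* ≈ 116, H* ≈ 20.1, C* ≈ 18.2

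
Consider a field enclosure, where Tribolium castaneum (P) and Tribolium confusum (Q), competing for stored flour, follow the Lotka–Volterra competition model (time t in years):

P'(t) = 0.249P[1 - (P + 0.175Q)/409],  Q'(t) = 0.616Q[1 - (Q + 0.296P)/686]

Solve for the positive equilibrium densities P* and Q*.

Setting both brackets to zero gives the nullclines P + 0.175Q = 409 and 0.296P + Q = 686.
Substituting Q = 686 - 0.296P into the first: P(1 - 0.175·0.296) = 409 - 0.175·686.
So P* = 289/0.948 = 305, and then Q* = 686 - 0.296·305 = 596.

P* ≈ 305, Q* ≈ 596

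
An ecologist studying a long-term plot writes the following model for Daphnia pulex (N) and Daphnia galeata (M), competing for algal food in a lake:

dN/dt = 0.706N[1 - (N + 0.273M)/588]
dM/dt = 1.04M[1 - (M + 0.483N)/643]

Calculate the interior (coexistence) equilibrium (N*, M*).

N* ≈ 475, M* ≈ 414

Setting both brackets to zero gives the nullclines N + 0.273M = 588 and 0.483N + M = 643.
Substituting M = 643 - 0.483N into the first: N(1 - 0.273·0.483) = 588 - 0.273·643.
So N* = 412/0.868 = 475, and then M* = 643 - 0.483·475 = 414.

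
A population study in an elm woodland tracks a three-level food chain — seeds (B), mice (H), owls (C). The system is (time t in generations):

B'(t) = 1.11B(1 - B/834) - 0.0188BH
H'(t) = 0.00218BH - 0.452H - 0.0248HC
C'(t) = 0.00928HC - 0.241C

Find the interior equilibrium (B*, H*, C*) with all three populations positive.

B* ≈ 467, H* ≈ 26, C* ≈ 22.8

From dC/dt = 0: 0.00928H* = 0.241, so H* = 26.
From dB/dt = 0: 1.11(1 - B*/834) = 0.0188·26, giving B* = 834·(1 - 0.44) = 467.
From dH/dt = 0: 0.00218·467 - 0.452 = 0.0248C*, so C* = 0.566/0.0248 = 22.8.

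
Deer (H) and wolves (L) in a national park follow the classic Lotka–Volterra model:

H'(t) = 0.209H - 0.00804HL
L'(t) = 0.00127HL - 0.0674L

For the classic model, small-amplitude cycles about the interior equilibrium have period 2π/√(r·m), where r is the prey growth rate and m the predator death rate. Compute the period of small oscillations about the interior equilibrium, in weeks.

Here r = 0.209 and m = 0.0674, so r·m = 0.0141.
ω = √0.0141 = 0.119 per week, hence T = 2π/ω ≈ 52.9 weeks.

T ≈ 52.9 weeks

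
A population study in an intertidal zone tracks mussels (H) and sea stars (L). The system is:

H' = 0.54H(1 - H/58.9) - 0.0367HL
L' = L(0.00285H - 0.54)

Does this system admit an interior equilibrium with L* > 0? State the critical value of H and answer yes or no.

Threshold H = 189; K < 189, so no, the predator goes extinct.

The predator equation gives dL/dt > 0 only when H > 0.54/0.00285 = 189.
Without the predator, H → K = 58.9. Since 58.9 < 189, the predator cannot invade.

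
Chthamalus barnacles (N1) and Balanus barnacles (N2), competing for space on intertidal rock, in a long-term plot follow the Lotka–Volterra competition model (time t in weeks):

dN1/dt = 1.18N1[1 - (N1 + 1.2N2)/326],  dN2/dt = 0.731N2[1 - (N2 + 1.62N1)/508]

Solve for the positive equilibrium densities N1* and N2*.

N1* ≈ 300, N2* ≈ 21.3

Setting both brackets to zero gives the nullclines N1 + 1.2N2 = 326 and 1.62N1 + N2 = 508.
Substituting N2 = 508 - 1.62N1 into the first: N1(1 - 1.2·1.62) = 326 - 1.2·508.
So N1* = -284/-0.944 = 300, and then N2* = 508 - 1.62·300 = 21.3.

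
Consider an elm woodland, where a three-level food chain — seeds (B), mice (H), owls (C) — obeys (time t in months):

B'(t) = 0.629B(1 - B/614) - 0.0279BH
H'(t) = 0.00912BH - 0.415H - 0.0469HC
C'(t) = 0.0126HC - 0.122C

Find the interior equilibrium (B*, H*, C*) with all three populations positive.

From dC/dt = 0: 0.0126H* = 0.122, so H* = 9.68.
From dB/dt = 0: 0.629(1 - B*/614) = 0.0279·9.68, giving B* = 614·(1 - 0.429) = 350.
From dH/dt = 0: 0.00912·350 - 0.415 = 0.0469C*, so C* = 2.78/0.0469 = 59.3.

B* ≈ 350, H* ≈ 9.68, C* ≈ 59.3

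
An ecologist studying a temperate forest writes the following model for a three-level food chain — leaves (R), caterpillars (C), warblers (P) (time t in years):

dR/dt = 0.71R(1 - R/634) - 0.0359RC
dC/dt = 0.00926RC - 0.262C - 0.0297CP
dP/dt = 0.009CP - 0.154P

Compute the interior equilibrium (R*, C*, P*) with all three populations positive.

R* ≈ 85.5, C* ≈ 17.1, P* ≈ 17.8

From dP/dt = 0: 0.009C* = 0.154, so C* = 17.1.
From dR/dt = 0: 0.71(1 - R*/634) = 0.0359·17.1, giving R* = 634·(1 - 0.865) = 85.5.
From dC/dt = 0: 0.00926·85.5 - 0.262 = 0.0297P*, so P* = 0.529/0.0297 = 17.8.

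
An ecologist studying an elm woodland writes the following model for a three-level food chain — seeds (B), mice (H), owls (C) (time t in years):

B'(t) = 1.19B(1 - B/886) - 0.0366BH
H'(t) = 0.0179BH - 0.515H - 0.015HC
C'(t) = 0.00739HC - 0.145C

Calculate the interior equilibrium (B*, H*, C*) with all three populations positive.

From dC/dt = 0: 0.00739H* = 0.145, so H* = 19.6.
From dB/dt = 0: 1.19(1 - B*/886) = 0.0366·19.6, giving B* = 886·(1 - 0.603) = 351.
From dH/dt = 0: 0.0179·351 - 0.515 = 0.015C*, so C* = 5.77/0.015 = 385.

B* ≈ 351, H* ≈ 19.6, C* ≈ 385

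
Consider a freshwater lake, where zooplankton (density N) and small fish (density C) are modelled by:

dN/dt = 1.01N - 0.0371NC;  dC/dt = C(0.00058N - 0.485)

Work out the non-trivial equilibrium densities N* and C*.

N* ≈ 836, C* ≈ 27.2

Set dC/dt = 0 with C > 0: 0.00058N - 0.485 = 0, so N* = 0.485/0.00058 = 836.
Set dN/dt = 0 with N > 0: 1.01 - 0.0371C = 0, so C* = 1.01/0.0371 = 27.2.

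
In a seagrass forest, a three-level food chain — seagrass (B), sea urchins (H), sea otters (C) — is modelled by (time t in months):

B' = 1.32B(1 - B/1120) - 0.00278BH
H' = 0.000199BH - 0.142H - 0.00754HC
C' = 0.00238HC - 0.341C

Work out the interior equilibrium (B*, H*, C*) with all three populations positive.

B* ≈ 782, H* ≈ 143, C* ≈ 1.81

From dC/dt = 0: 0.00238H* = 0.341, so H* = 143.
From dB/dt = 0: 1.32(1 - B*/1120) = 0.00278·143, giving B* = 1120·(1 - 0.302) = 782.
From dH/dt = 0: 0.000199·782 - 0.142 = 0.00754C*, so C* = 0.0136/0.00754 = 1.81.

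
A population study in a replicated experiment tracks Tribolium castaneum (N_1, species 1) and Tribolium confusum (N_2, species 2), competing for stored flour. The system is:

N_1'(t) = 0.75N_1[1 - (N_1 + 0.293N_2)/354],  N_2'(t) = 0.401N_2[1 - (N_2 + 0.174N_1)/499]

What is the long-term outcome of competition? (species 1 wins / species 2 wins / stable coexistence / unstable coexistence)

Compare the nullcline intercepts: K1/α12 = 354/0.293 = 1210 > K2 = 499; K2/α21 = 499/0.174 = 2870 > K1 = 354.
Since both inequalities hold, each species can invade when rare, so the interior equilibrium is stable.

stable coexistence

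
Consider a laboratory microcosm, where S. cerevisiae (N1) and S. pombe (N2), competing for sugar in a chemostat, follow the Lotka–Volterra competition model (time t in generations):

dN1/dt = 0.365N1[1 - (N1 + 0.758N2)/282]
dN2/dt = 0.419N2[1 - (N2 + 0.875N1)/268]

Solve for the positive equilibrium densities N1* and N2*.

N1* ≈ 234, N2* ≈ 63.1

Setting both brackets to zero gives the nullclines N1 + 0.758N2 = 282 and 0.875N1 + N2 = 268.
Substituting N2 = 268 - 0.875N1 into the first: N1(1 - 0.758·0.875) = 282 - 0.758·268.
So N1* = 78.9/0.337 = 234, and then N2* = 268 - 0.875·234 = 63.1.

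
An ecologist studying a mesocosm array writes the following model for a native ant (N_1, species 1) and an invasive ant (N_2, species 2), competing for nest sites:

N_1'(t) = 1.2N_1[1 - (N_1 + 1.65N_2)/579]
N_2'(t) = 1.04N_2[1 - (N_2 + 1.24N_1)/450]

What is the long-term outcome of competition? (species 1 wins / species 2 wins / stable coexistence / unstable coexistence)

Compare the nullcline intercepts: K1/α12 = 579/1.65 = 351 < K2 = 450; K2/α21 = 450/1.24 = 363 < K1 = 579.
Since both are reversed, neither can invade when rare; the interior point is a saddle.

unstable coexistence (outcome depends on initial conditions)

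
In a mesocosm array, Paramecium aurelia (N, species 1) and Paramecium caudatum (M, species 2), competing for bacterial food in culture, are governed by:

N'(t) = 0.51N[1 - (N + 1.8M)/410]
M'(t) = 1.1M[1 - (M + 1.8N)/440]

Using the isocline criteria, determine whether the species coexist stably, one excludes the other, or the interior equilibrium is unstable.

unstable coexistence (outcome depends on initial conditions)

Compare the nullcline intercepts: K1/α12 = 410/1.8 = 228 < K2 = 440; K2/α21 = 440/1.8 = 244 < K1 = 410.
Since both are reversed, neither can invade when rare; the interior point is a saddle.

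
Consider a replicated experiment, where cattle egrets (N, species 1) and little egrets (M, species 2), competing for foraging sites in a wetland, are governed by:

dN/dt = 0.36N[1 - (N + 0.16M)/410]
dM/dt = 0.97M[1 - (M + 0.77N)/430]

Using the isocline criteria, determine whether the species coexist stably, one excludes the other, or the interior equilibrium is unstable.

Compare the nullcline intercepts: K1/α12 = 410/0.16 = 2560 > K2 = 430; K2/α21 = 430/0.77 = 558 > K1 = 410.
Since both inequalities hold, each species can invade when rare, so the interior equilibrium is stable.

stable coexistence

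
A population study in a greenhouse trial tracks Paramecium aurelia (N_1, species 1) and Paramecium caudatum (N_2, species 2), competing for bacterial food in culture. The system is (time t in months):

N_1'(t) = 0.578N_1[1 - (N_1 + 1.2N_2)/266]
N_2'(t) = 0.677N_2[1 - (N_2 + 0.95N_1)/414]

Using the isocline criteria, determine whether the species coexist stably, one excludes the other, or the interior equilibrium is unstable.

species 2 excludes species 1

Compare the nullcline intercepts: K1/α12 = 266/1.2 = 222 < K2 = 414; K2/α21 = 414/0.95 = 436 > K1 = 266.
Since the inequalities point opposite ways, species 2 can invade but species 1 cannot.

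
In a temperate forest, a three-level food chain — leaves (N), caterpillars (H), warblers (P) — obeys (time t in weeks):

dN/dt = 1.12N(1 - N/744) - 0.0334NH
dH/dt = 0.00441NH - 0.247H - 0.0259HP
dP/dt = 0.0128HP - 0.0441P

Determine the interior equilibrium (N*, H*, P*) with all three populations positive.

N* ≈ 668, H* ≈ 3.45, P* ≈ 104

From dP/dt = 0: 0.0128H* = 0.0441, so H* = 3.45.
From dN/dt = 0: 1.12(1 - N*/744) = 0.0334·3.45, giving N* = 744·(1 - 0.103) = 668.
From dH/dt = 0: 0.00441·668 - 0.247 = 0.0259P*, so P* = 2.7/0.0259 = 104.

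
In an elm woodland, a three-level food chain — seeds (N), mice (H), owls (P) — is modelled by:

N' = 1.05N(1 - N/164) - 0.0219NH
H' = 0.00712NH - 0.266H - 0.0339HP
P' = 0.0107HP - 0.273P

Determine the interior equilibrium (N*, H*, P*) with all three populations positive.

From dP/dt = 0: 0.0107H* = 0.273, so H* = 25.5.
From dN/dt = 0: 1.05(1 - N*/164) = 0.0219·25.5, giving N* = 164·(1 - 0.532) = 76.7.
From dH/dt = 0: 0.00712·76.7 - 0.266 = 0.0339P*, so P* = 0.28/0.0339 = 8.27.

N* ≈ 76.7, H* ≈ 25.5, P* ≈ 8.27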